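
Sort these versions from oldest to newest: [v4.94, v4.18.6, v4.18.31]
[v4.18.6, v4.18.31, v4.94]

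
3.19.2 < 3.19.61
True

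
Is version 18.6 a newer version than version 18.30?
No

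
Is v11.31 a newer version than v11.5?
Yes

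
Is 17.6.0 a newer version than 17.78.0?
No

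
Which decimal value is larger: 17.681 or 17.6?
17.681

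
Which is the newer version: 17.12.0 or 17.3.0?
17.12.0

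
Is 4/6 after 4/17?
No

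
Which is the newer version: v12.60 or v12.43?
v12.60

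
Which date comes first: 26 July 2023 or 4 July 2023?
4 July 2023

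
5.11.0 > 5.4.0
True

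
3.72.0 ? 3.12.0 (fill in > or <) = >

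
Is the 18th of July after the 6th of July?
Yes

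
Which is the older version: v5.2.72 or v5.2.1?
v5.2.1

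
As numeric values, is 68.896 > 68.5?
True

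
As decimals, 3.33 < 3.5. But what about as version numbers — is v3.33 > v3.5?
True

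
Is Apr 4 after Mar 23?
Yes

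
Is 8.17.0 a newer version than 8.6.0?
Yes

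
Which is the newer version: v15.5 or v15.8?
v15.8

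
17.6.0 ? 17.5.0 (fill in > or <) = >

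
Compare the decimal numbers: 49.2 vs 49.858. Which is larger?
49.858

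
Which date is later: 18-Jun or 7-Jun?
18-Jun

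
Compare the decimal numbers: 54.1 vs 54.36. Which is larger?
54.36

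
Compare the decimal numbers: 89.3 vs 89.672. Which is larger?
89.672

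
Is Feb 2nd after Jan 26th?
Yes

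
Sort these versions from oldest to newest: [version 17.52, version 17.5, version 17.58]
[version 17.5, version 17.52, version 17.58]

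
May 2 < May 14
True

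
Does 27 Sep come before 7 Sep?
No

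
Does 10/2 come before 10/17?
Yes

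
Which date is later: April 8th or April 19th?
April 19th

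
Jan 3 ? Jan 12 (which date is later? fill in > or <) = <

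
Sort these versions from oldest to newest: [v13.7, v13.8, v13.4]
[v13.4, v13.7, v13.8]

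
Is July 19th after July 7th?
Yes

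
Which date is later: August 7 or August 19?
August 19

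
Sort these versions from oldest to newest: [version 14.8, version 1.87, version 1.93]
[version 1.87, version 1.93, version 14.8]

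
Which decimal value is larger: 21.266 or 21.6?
21.6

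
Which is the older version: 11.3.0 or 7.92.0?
7.92.0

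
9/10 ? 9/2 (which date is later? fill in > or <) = >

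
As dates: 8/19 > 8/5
True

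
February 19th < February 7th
False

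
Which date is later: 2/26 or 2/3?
2/26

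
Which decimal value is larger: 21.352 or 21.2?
21.352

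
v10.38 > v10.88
False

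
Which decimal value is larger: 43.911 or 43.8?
43.911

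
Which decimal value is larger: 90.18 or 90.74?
90.74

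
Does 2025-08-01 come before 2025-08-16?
Yes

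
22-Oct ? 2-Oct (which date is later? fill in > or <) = >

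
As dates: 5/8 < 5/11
True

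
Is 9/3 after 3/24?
Yes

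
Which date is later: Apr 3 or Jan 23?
Apr 3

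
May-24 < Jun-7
True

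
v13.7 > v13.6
True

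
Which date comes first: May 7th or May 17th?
May 7th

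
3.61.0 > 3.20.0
True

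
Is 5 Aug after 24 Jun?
Yes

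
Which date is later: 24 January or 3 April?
3 April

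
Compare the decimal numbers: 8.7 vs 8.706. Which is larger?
8.706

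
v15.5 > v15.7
False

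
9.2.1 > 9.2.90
False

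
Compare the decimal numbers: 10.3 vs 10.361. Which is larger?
10.361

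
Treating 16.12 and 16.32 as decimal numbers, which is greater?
16.32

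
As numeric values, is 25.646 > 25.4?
True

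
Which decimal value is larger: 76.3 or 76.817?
76.817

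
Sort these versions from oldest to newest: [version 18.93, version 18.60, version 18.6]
[version 18.6, version 18.60, version 18.93]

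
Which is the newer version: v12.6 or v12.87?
v12.87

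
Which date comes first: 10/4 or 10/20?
10/4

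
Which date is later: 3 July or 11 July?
11 July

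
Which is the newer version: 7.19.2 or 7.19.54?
7.19.54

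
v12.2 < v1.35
False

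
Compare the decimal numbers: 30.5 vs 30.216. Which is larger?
30.5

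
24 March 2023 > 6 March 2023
True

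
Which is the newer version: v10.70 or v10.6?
v10.70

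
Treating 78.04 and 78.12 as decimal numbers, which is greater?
78.12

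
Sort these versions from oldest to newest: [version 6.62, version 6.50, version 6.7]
[version 6.7, version 6.50, version 6.62]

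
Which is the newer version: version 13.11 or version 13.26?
version 13.26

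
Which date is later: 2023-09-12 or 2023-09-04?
2023-09-12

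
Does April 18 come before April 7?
No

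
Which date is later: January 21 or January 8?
January 21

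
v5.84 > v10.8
False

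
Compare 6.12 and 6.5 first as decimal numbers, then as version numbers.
As decimals: 6.12 < 6.5. As versions: v6.12 > v6.5 (minor version 12 > 5).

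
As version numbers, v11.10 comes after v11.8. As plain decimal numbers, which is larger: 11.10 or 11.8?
11.8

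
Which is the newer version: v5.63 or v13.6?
v13.6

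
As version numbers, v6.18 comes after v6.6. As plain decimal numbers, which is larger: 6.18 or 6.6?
6.6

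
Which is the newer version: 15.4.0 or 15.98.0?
15.98.0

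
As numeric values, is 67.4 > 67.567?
False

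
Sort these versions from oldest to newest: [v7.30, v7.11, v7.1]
[v7.1, v7.11, v7.30]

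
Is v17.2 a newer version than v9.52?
Yes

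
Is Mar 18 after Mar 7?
Yes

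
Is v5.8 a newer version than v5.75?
No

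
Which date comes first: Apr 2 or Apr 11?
Apr 2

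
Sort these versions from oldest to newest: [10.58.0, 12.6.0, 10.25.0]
[10.25.0, 10.58.0, 12.6.0]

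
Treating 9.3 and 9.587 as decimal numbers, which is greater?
9.587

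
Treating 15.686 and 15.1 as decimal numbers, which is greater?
15.686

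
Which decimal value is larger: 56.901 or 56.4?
56.901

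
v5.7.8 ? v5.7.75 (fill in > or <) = <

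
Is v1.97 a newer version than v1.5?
Yes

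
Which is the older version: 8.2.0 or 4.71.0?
4.71.0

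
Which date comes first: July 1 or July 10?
July 1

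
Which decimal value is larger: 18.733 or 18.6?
18.733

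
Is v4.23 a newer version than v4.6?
Yes. Version numbers are compared segment by segment as integers, not as decimals: minor version 23 > 6, so v4.23 > v4.6 (even though the decimal 4.23 < 4.6).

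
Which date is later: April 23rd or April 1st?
April 23rd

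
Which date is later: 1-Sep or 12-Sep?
12-Sep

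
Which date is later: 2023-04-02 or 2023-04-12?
2023-04-12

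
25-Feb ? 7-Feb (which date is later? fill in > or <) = >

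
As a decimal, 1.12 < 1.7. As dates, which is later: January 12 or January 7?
January 12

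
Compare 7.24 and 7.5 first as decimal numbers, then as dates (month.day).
As decimals: 7.24 < 7.5. As dates: 7/24 is later than 7/5 (day 24 > day 5).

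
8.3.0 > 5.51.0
True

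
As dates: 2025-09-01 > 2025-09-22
False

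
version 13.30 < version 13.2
False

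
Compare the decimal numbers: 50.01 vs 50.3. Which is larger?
50.3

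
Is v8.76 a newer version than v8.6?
Yes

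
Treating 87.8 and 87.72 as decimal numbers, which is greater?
87.8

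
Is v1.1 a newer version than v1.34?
No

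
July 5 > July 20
False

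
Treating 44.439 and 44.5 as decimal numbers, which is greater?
44.5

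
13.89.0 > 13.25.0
True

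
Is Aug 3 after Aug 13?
No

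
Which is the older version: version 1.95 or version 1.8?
version 1.8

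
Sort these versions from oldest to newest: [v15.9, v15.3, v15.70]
[v15.3, v15.9, v15.70]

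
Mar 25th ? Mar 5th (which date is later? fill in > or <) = >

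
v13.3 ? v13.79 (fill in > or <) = <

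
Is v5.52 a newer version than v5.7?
Yes. Version numbers are compared segment by segment as integers, not as decimals: minor version 52 > 7, so v5.52 > v5.7 (even though the decimal 5.52 < 5.7).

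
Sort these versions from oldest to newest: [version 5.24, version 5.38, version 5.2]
[version 5.2, version 5.24, version 5.38]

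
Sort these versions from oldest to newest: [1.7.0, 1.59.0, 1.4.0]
[1.4.0, 1.7.0, 1.59.0]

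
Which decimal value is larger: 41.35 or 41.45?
41.45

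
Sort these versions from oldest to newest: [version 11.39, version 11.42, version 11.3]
[version 11.3, version 11.39, version 11.42]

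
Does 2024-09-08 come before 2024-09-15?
Yes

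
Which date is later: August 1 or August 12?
August 12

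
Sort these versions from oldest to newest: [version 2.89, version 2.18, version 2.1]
[version 2.1, version 2.18, version 2.89]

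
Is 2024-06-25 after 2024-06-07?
Yes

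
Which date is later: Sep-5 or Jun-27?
Sep-5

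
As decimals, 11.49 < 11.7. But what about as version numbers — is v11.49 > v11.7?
True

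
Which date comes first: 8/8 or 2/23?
2/23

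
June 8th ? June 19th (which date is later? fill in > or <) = <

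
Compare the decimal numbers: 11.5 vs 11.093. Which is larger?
11.5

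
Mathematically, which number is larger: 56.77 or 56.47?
56.77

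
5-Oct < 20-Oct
True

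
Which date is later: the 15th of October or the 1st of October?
the 15th of October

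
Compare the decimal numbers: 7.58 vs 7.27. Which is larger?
7.58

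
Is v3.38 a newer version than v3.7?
Yes. Version numbers are compared segment by segment as integers, not as decimals: minor version 38 > 7, so v3.38 > v3.7 (even though the decimal 3.38 < 3.7).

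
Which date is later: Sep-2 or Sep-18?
Sep-18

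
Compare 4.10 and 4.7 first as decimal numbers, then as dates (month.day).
As decimals: 4.10 < 4.7. As dates: 4/10 is later than 4/7 (day 10 > day 7).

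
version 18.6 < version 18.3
False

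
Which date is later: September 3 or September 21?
September 21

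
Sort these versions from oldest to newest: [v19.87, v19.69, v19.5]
[v19.5, v19.69, v19.87]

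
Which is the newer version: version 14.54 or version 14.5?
version 14.54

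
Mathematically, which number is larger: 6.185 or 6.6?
6.6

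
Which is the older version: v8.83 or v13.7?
v8.83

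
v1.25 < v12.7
True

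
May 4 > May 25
False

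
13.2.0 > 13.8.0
False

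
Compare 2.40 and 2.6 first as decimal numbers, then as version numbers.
As decimals: 2.40 < 2.6. As versions: v2.40 > v2.6 (minor version 40 > 6).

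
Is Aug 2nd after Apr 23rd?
Yes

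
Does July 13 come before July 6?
No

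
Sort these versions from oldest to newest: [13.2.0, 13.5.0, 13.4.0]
[13.2.0, 13.4.0, 13.5.0]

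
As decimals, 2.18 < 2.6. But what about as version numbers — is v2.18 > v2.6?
True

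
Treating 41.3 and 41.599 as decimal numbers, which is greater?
41.599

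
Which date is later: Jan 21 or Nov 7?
Nov 7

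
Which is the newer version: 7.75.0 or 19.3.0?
19.3.0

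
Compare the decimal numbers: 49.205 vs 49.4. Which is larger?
49.4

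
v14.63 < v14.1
False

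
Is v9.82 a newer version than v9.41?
Yes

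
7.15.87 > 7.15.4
True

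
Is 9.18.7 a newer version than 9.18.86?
No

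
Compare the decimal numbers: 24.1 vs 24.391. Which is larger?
24.391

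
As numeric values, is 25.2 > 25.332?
False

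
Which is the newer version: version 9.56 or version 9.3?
version 9.56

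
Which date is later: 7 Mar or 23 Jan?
7 Mar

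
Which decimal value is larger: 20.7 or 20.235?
20.7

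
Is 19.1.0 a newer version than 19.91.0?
No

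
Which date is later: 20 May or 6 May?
20 May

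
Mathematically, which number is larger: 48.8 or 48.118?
48.8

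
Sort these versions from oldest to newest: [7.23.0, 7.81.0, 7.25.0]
[7.23.0, 7.25.0, 7.81.0]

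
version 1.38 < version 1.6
False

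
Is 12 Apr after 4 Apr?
Yes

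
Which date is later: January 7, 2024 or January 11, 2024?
January 11, 2024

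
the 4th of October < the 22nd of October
True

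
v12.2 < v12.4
True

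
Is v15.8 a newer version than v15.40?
No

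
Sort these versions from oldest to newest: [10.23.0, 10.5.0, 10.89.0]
[10.5.0, 10.23.0, 10.89.0]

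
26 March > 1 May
False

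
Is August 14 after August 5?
Yes. Day 14 comes after day 5 in August — this is a date comparison, not a decimal one (the decimal 8.14 would be smaller than 8.5).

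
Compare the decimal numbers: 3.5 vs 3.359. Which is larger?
3.5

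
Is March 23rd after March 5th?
Yes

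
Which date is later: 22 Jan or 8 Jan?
22 Jan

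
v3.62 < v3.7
False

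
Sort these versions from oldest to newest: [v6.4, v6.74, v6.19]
[v6.4, v6.19, v6.74]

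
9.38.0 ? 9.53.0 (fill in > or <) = <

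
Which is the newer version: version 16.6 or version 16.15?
version 16.15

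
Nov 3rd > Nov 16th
False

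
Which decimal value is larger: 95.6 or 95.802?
95.802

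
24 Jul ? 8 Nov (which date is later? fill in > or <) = <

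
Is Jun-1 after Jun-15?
No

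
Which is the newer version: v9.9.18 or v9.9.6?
v9.9.18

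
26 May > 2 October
False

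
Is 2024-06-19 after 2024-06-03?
Yes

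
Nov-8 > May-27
True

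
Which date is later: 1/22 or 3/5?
3/5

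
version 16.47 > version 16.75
False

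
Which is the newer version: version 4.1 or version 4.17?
version 4.17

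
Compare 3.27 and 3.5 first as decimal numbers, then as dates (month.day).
As decimals: 3.27 < 3.5. As dates: 3/27 is later than 3/5 (day 27 > day 5).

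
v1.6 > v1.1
True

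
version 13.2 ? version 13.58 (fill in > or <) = <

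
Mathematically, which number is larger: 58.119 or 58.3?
58.3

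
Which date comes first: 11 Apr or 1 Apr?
1 Apr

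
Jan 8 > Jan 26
False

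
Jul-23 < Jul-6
False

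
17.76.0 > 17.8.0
True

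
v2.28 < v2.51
True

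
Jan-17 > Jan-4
True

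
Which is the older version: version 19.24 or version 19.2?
version 19.2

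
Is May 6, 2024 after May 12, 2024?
No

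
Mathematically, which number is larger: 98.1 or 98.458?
98.458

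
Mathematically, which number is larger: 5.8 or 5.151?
5.8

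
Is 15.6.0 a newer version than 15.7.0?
No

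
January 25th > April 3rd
False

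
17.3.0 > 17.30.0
False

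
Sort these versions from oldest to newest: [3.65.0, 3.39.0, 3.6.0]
[3.6.0, 3.39.0, 3.65.0]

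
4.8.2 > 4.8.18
False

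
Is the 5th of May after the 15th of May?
No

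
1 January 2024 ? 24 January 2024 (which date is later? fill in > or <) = <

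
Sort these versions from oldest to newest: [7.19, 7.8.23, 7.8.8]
[7.8.8, 7.8.23, 7.19]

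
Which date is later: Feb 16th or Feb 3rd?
Feb 16th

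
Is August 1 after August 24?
No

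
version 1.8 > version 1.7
True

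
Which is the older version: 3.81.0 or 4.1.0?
3.81.0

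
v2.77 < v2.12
False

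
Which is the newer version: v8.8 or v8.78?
v8.78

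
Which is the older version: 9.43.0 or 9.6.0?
9.6.0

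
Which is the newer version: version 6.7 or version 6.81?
version 6.81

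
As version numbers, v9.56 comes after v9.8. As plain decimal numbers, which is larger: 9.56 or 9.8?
9.8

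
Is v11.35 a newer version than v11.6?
Yes. Version numbers are compared segment by segment as integers, not as decimals: minor version 35 > 6, so v11.35 > v11.6 (even though the decimal 11.35 < 11.6).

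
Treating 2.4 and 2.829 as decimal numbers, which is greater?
2.829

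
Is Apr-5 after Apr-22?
No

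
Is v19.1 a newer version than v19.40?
No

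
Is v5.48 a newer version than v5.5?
Yes. Version numbers are compared segment by segment as integers, not as decimals: minor version 48 > 5, so v5.48 > v5.5 (even though the decimal 5.48 < 5.5).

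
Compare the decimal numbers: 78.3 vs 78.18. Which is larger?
78.3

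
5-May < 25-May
True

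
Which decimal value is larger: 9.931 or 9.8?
9.931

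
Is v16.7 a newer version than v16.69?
No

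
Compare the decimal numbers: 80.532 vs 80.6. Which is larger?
80.6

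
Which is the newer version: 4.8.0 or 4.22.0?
4.22.0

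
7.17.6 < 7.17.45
True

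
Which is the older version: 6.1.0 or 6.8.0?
6.1.0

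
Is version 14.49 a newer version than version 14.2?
Yes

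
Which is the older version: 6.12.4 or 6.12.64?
6.12.4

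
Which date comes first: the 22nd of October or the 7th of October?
the 7th of October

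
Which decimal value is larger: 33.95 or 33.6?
33.95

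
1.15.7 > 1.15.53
False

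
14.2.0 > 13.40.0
True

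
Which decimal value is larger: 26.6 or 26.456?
26.6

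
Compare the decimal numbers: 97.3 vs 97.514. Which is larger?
97.514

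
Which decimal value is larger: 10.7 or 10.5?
10.7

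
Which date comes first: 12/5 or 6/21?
6/21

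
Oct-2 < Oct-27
True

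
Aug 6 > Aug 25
False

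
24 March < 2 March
False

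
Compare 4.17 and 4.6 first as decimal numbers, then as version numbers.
As decimals: 4.17 < 4.6. As versions: v4.17 > v4.6 (minor version 17 > 6).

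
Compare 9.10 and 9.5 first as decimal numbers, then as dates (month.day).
As decimals: 9.10 < 9.5. As dates: 9/10 is later than 9/5 (day 10 > day 5).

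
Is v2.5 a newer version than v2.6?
No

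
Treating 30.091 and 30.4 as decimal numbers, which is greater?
30.4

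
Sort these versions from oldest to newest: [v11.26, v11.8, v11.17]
[v11.8, v11.17, v11.26]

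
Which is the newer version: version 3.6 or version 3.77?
version 3.77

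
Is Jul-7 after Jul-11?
No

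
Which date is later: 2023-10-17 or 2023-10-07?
2023-10-17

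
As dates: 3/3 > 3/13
False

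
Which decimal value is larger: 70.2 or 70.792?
70.792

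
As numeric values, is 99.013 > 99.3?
False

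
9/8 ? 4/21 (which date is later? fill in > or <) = >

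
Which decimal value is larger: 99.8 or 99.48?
99.8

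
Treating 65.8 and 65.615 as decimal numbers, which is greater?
65.8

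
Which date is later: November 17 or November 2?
November 17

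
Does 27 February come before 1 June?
Yes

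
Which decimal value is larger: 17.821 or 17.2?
17.821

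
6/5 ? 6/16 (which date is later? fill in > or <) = <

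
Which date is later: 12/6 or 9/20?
12/6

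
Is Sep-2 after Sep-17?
No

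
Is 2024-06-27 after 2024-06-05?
Yes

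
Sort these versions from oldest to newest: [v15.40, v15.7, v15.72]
[v15.7, v15.40, v15.72]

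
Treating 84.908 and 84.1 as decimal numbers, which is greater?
84.908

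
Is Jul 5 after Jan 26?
Yes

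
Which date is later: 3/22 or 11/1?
11/1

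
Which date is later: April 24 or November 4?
November 4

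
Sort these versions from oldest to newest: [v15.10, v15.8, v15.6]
[v15.6, v15.8, v15.10]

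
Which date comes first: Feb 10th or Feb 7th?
Feb 7th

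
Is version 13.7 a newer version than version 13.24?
No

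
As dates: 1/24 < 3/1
True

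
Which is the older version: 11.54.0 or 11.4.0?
11.4.0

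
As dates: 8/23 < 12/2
True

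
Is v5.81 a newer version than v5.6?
Yes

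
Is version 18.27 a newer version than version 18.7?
Yes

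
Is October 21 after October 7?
Yes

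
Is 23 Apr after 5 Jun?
No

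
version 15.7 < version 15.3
False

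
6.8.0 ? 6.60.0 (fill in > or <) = <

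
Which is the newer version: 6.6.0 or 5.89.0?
6.6.0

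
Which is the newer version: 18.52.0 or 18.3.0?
18.52.0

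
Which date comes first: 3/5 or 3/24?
3/5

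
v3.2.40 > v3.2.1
True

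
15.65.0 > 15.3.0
True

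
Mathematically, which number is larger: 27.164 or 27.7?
27.7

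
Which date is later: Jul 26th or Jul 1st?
Jul 26th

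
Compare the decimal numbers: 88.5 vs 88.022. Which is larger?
88.5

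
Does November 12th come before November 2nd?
No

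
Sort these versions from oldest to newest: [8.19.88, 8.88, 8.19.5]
[8.19.5, 8.19.88, 8.88]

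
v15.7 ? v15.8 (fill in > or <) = <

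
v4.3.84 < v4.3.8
False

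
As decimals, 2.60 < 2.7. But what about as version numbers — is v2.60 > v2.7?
True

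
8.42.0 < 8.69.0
True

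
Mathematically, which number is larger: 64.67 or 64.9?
64.9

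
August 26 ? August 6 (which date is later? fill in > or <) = >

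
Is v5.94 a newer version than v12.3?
No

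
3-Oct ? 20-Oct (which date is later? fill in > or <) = <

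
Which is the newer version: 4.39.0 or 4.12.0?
4.39.0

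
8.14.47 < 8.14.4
False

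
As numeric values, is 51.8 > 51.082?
True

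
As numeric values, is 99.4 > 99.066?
True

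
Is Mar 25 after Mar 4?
Yes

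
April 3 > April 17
False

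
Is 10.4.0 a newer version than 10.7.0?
No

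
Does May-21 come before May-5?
No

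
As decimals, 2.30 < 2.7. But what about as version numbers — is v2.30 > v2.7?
True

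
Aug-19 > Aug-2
True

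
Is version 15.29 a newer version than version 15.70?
No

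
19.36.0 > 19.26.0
True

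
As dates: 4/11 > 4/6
True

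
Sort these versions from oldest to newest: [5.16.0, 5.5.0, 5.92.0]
[5.5.0, 5.16.0, 5.92.0]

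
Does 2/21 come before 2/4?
No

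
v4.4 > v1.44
True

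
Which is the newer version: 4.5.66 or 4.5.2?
4.5.66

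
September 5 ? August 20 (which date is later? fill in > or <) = >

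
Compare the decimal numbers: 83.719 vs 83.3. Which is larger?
83.719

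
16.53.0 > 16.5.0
True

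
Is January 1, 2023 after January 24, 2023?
No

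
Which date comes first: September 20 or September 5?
September 5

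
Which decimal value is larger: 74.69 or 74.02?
74.69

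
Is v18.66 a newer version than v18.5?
Yes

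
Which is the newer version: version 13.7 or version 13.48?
version 13.48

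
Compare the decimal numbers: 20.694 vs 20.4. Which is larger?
20.694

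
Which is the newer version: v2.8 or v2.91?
v2.91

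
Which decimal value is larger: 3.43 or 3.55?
3.55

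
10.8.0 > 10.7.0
True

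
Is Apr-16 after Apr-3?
Yes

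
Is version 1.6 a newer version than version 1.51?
No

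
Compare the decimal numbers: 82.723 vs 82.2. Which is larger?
82.723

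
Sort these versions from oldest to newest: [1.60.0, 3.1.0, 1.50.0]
[1.50.0, 1.60.0, 3.1.0]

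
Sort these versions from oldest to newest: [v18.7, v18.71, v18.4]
[v18.4, v18.7, v18.71]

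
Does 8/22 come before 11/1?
Yes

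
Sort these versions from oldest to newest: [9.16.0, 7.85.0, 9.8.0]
[7.85.0, 9.8.0, 9.16.0]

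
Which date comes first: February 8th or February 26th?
February 8th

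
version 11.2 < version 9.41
False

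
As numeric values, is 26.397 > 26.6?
False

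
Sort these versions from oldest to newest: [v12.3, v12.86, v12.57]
[v12.3, v12.57, v12.86]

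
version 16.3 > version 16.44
False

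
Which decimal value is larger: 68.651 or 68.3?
68.651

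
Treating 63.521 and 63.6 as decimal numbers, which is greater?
63.6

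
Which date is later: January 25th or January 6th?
January 25th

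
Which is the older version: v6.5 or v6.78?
v6.5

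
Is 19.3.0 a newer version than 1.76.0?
Yes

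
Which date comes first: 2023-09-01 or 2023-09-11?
2023-09-01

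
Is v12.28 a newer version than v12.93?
No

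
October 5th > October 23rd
False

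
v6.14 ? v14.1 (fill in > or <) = <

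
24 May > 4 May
True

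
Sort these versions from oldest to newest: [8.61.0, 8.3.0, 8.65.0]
[8.3.0, 8.61.0, 8.65.0]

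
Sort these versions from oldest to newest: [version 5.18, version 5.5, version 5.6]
[version 5.5, version 5.6, version 5.18]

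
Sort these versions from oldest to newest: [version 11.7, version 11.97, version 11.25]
[version 11.7, version 11.25, version 11.97]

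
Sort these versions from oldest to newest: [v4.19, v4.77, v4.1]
[v4.1, v4.19, v4.77]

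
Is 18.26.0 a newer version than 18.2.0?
Yes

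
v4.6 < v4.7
True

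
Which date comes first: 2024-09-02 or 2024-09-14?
2024-09-02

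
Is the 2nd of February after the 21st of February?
No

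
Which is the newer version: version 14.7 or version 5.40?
version 14.7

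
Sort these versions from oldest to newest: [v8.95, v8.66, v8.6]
[v8.6, v8.66, v8.95]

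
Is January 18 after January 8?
Yes. Day 18 comes after day 8 in January — this is a date comparison, not a decimal one (the decimal 1.18 would be smaller than 1.8).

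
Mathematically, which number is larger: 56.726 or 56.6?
56.726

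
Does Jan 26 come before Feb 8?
Yes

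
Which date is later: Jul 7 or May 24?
Jul 7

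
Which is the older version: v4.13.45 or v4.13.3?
v4.13.3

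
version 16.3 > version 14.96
True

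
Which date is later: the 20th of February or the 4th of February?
the 20th of February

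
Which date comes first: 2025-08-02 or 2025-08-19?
2025-08-02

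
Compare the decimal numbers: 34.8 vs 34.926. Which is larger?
34.926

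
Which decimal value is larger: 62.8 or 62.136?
62.8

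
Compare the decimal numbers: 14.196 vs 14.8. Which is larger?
14.8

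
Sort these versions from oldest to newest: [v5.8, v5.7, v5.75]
[v5.7, v5.8, v5.75]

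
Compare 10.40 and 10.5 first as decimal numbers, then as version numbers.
As decimals: 10.40 < 10.5. As versions: v10.40 > v10.5 (minor version 40 > 5).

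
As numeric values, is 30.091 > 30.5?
False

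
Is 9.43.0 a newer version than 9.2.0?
Yes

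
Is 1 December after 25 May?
Yes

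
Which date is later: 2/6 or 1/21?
2/6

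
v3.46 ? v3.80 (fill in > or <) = <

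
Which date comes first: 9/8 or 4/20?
4/20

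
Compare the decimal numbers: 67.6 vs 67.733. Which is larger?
67.733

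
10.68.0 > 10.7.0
True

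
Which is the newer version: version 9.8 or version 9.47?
version 9.47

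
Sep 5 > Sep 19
False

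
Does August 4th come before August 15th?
Yes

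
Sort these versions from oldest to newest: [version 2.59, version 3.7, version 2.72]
[version 2.59, version 2.72, version 3.7]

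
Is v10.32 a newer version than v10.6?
Yes. Version numbers are compared segment by segment as integers, not as decimals: minor version 32 > 6, so v10.32 > v10.6 (even though the decimal 10.32 < 10.6).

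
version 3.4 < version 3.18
True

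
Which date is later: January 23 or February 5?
February 5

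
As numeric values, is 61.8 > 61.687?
True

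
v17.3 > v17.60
False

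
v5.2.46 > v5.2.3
True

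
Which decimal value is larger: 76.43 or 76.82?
76.82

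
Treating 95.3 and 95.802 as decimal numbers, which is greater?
95.802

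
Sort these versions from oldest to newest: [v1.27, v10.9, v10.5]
[v1.27, v10.5, v10.9]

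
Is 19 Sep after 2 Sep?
Yes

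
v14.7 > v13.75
True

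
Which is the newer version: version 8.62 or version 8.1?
version 8.62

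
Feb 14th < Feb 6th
False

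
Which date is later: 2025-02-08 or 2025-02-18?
2025-02-18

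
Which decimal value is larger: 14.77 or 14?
14.77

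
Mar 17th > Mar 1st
True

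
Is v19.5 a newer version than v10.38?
Yes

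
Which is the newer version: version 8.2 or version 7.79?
version 8.2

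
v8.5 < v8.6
True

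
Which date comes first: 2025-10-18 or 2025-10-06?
2025-10-06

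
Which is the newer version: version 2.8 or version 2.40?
version 2.40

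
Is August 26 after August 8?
Yes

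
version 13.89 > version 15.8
False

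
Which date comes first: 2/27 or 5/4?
2/27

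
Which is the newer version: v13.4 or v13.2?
v13.4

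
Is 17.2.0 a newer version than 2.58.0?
Yes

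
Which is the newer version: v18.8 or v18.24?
v18.24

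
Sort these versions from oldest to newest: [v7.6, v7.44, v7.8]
[v7.6, v7.8, v7.44]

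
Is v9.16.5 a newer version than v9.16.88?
No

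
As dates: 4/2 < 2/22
False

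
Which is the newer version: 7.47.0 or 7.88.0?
7.88.0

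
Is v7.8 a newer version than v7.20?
No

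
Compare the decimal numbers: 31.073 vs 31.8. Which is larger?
31.8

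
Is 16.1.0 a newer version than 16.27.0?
No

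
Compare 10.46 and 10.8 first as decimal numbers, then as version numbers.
As decimals: 10.46 < 10.8. As versions: v10.46 > v10.8 (minor version 46 > 8).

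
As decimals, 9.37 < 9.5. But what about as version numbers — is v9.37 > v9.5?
True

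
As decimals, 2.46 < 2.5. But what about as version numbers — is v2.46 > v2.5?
True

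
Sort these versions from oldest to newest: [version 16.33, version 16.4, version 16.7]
[version 16.4, version 16.7, version 16.33]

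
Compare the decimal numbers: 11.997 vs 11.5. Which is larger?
11.997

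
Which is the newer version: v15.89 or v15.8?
v15.89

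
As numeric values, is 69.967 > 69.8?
True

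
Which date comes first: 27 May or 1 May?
1 May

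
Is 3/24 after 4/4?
No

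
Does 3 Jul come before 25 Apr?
No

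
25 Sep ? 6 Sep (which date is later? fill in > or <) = >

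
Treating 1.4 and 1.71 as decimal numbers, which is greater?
1.71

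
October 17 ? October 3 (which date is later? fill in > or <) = >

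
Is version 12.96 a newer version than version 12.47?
Yes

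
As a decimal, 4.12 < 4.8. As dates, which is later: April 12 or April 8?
April 12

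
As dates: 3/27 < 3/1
False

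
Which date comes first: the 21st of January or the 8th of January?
the 8th of January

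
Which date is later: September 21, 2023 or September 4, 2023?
September 21, 2023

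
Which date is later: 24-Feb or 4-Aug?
4-Aug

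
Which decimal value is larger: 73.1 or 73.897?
73.897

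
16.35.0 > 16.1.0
True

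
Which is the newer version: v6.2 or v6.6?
v6.6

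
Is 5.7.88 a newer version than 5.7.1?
Yes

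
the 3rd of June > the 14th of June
False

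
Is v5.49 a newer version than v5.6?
Yes. Version numbers are compared segment by segment as integers, not as decimals: minor version 49 > 6, so v5.49 > v5.6 (even though the decimal 5.49 < 5.6).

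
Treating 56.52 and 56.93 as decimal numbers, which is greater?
56.93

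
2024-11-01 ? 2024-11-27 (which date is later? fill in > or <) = <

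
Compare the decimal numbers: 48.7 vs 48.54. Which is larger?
48.7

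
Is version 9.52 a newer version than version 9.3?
Yes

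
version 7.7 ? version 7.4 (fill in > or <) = >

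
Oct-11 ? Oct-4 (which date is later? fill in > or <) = >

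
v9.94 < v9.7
False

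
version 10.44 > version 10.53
False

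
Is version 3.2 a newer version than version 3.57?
No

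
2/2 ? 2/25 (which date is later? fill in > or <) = <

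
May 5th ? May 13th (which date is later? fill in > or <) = <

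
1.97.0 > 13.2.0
False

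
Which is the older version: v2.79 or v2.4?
v2.4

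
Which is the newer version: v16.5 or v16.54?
v16.54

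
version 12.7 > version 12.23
False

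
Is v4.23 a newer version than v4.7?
Yes. Version numbers are compared segment by segment as integers, not as decimals: minor version 23 > 7, so v4.23 > v4.7 (even though the decimal 4.23 < 4.7).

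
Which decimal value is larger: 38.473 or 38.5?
38.5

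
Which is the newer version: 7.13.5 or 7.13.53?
7.13.53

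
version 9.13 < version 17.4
True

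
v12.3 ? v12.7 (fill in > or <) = <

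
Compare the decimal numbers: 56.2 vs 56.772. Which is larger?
56.772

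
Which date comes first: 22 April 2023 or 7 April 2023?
7 April 2023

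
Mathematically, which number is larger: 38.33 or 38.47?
38.47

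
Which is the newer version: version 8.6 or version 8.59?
version 8.59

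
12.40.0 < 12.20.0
False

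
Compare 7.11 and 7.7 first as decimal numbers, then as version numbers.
As decimals: 7.11 < 7.7. As versions: v7.11 > v7.7 (minor version 11 > 7).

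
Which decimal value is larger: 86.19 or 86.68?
86.68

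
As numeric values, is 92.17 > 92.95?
False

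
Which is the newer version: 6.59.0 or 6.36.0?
6.59.0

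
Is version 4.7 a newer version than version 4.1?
Yes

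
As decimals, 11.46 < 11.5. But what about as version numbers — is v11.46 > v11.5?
True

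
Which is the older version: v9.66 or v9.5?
v9.5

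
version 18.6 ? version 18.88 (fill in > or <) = <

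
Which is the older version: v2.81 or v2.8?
v2.8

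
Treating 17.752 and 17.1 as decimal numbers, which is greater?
17.752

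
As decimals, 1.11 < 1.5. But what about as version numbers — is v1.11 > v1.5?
True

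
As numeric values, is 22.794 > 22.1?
True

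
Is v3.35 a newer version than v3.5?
Yes. Version numbers are compared segment by segment as integers, not as decimals: minor version 35 > 5, so v3.35 > v3.5 (even though the decimal 3.35 < 3.5).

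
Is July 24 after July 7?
Yes. Day 24 comes after day 7 in July — this is a date comparison, not a decimal one (the decimal 7.24 would be smaller than 7.7).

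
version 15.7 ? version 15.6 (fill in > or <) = >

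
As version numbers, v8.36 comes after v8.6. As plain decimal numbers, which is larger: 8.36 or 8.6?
8.6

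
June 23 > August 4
False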